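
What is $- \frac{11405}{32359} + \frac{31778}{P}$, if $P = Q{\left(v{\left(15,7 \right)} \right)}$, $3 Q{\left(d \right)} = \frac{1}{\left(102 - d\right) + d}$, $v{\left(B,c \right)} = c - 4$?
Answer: $\frac{314661105007}{32359} \approx 9.7241 \cdot 10^{6}$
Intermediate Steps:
$v{\left(B,c \right)} = -4 + c$
$Q{\left(d \right)} = \frac{1}{306}$ ($Q{\left(d \right)} = \frac{1}{3 \left(\left(102 - d\right) + d\right)} = \frac{1}{3 \cdot 102} = \frac{1}{3} \cdot \frac{1}{102} = \frac{1}{306}$)
$P = \frac{1}{306} \approx 0.003268$
$- \frac{11405}{32359} + \frac{31778}{P} = - \frac{11405}{32359} + 31778 \frac{1}{\frac{1}{306}} = \left(-11405\right) \frac{1}{32359} + 31778 \cdot 306 = - \frac{11405}{32359} + 9724068 = \frac{314661105007}{32359}$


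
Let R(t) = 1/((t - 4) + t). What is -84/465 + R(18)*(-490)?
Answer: -38423/2480 ≈ -15.493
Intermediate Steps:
R(t) = 1/(-4 + 2*t) (R(t) = 1/((-4 + t) + t) = 1/(-4 + 2*t))
-84/465 + R(18)*(-490) = -84/465 + (1/(2*(-2 + 18)))*(-490) = -84*1/465 + ((½)/16)*(-490) = -28/155 + ((½)*(1/16))*(-490) = -28/155 + (1/32)*(-490) = -28/155 - 245/16 = -38423/2480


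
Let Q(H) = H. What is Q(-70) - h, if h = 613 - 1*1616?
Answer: 933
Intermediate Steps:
h = -1003 (h = 613 - 1616 = -1003)
Q(-70) - h = -70 - 1*(-1003) = -70 + 1003 = 933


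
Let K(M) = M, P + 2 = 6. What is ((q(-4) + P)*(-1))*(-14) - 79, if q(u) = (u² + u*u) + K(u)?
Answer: 369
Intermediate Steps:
P = 4 (P = -2 + 6 = 4)
q(u) = u + 2*u² (q(u) = (u² + u*u) + u = (u² + u²) + u = 2*u² + u = u + 2*u²)
((q(-4) + P)*(-1))*(-14) - 79 = ((-4*(1 + 2*(-4)) + 4)*(-1))*(-14) - 79 = ((-4*(1 - 8) + 4)*(-1))*(-14) - 79 = ((-4*(-7) + 4)*(-1))*(-14) - 79 = ((28 + 4)*(-1))*(-14) - 79 = (32*(-1))*(-14) - 79 = -32*(-14) - 79 = 448 - 79 = 369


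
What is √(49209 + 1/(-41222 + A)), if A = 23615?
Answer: √15255107331234/17607 ≈ 221.83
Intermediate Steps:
√(49209 + 1/(-41222 + A)) = √(49209 + 1/(-41222 + 23615)) = √(49209 + 1/(-17607)) = √(49209 - 1/17607) = √(866422862/17607) = √15255107331234/17607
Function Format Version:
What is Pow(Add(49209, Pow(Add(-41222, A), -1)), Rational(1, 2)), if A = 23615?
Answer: Mul(Rational(1, 17607), Pow(15255107331234, Rational(1, 2))) ≈ 221.83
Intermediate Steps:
Pow(Add(49209, Pow(Add(-41222, A), -1)), Rational(1, 2)) = Pow(Add(49209, Pow(Add(-41222, 23615), -1)), Rational(1, 2)) = Pow(Add(49209, Pow(-17607, -1)), Rational(1, 2)) = Pow(Add(49209, Rational(-1, 17607)), Rational(1, 2)) = Pow(Rational(866422862, 17607), Rational(1, 2)) = Mul(Rational(1, 17607), Pow(15255107331234, Rational(1, 2)))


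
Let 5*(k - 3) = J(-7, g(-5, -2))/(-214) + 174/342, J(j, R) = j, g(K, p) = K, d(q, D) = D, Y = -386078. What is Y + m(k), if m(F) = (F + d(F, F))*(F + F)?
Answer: -14359815067253/37197801 ≈ -3.8604e+5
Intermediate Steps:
k = 37915/12198 (k = 3 + (-7/(-214) + 174/342)/5 = 3 + (-7*(-1/214) + 174*(1/342))/5 = 3 + (7/214 + 29/57)/5 = 3 + (⅕)*(6605/12198) = 3 + 1321/12198 = 37915/12198 ≈ 3.1083)
m(F) = 4*F² (m(F) = (F + F)*(F + F) = (2*F)*(2*F) = 4*F²)
Y + m(k) = -386078 + 4*(37915/12198)² = -386078 + 4*(1437547225/148791204) = -386078 + 1437547225/37197801 = -14359815067253/37197801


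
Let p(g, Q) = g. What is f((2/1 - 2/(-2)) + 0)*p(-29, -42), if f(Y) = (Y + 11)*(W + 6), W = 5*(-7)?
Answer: 11774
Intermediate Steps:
W = -35
f(Y) = -319 - 29*Y (f(Y) = (Y + 11)*(-35 + 6) = (11 + Y)*(-29) = -319 - 29*Y)
f((2/1 - 2/(-2)) + 0)*p(-29, -42) = (-319 - 29*((2/1 - 2/(-2)) + 0))*(-29) = (-319 - 29*((2*1 - 2*(-½)) + 0))*(-29) = (-319 - 29*((2 + 1) + 0))*(-29) = (-319 - 29*(3 + 0))*(-29) = (-319 - 29*3)*(-29) = (-319 - 87)*(-29) = -406*(-29) = 11774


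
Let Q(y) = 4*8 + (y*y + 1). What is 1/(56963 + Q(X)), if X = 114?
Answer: 1/69992 ≈ 1.4287e-5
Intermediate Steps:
Q(y) = 33 + y**2 (Q(y) = 32 + (y**2 + 1) = 32 + (1 + y**2) = 33 + y**2)
1/(56963 + Q(X)) = 1/(56963 + (33 + 114**2)) = 1/(56963 + (33 + 12996)) = 1/(56963 + 13029) = 1/69992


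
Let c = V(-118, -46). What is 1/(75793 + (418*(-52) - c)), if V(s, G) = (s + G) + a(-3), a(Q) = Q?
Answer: 1/54224 ≈ 1.8442e-5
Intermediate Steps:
V(s, G) = -3 + G + s (V(s, G) = (s + G) - 3 = (G + s) - 3 = -3 + G + s)
c = -167 (c = -3 - 46 - 118 = -167)
1/(75793 + (418*(-52) - c)) = 1/(75793 + (418*(-52) - 1*(-167))) = 1/(75793 + (-21736 + 167)) = 1/(75793 - 21569) = 1/54224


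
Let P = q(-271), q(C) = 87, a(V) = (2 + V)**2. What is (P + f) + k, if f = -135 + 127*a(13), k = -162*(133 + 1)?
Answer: 6819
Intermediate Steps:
P = 87
k = -21708 (k = -162*134 = -21708)
f = 28440 (f = -135 + 127*(2 + 13)**2 = -135 + 127*15**2 = -135 + 127*225 = -135 + 28575 = 28440)
(P + f) + k = (87 + 28440) - 21708 = 28527 - 21708 = 6819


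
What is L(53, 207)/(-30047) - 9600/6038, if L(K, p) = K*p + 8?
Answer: -177371201/90711893 ≈ -1.9553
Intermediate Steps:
L(K, p) = 8 + K*p
L(53, 207)/(-30047) - 9600/6038 = (8 + 53*207)/(-30047) - 9600/6038 = (8 + 10971)*(-1/30047) - 9600*1/6038 = 10979*(-1/30047) - 4800/3019 = -10979/30047 - 4800/3019 = -177371201/90711893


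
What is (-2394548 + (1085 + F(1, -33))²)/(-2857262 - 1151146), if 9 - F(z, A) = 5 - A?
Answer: 319853/1002102 ≈ 0.31918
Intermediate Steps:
F(z, A) = 4 + A (F(z, A) = 9 - (5 - A) = 9 + (-5 + A) = 4 + A)
(-2394548 + (1085 + F(1, -33))²)/(-2857262 - 1151146) = (-2394548 + (1085 + (4 - 33))²)/(-2857262 - 1151146) = (-2394548 + (1085 - 29)²)/(-4008408) = (-2394548 + 1056²)*(-1/4008408) = (-2394548 + 1115136)*(-1/4008408) = -1279412*(-1/4008408) = 319853/1002102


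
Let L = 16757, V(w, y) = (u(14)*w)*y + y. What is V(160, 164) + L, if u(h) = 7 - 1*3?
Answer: 121881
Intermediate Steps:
u(h) = 4 (u(h) = 7 - 3 = 4)
V(w, y) = y + 4*w*y (V(w, y) = (4*w)*y + y = 4*w*y + y = y + 4*w*y)
V(160, 164) + L = 164*(1 + 4*160) + 16757 = 164*(1 + 640) + 16757 = 164*641 + 16757 = 105124 + 16757 = 121881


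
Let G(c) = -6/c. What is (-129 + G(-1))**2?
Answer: 15129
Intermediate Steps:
(-129 + G(-1))**2 = (-129 - 6/(-1))**2 = (-129 - 6*(-1))**2 = (-129 + 6)**2 = (-123)**2 = 15129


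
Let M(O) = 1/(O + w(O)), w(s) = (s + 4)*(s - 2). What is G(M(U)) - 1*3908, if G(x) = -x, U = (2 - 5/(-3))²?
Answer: -67452161/17260 ≈ -3908.0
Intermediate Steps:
U = 121/9 (U = (2 - 5*(-⅓))² = (2 + 5/3)² = (11/3)² = 121/9 ≈ 13.444)
w(s) = (-2 + s)*(4 + s) (w(s) = (4 + s)*(-2 + s) = (-2 + s)*(4 + s))
M(O) = 1/(-8 + O² + 3*O) (M(O) = 1/(O + (-8 + O² + 2*O)) = 1/(-8 + O² + 3*O))
G(M(U)) - 1*3908 = -1/(-8 + (121/9)² + 3*(121/9)) - 1*3908 = -1/(-8 + 14641/81 + 121/3) - 3908 = -1/17260/81 - 3908 = -1*81/17260 - 3908 = -81/17260 - 3908 = -67452161/17260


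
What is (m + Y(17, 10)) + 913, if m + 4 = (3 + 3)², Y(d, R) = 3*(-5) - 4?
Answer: 926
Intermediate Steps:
Y(d, R) = -19 (Y(d, R) = -15 - 4 = -19)
m = 32 (m = -4 + (3 + 3)² = -4 + 6² = -4 + 36 = 32)
(m + Y(17, 10)) + 913 = (32 - 19) + 913 = 13 + 913 = 926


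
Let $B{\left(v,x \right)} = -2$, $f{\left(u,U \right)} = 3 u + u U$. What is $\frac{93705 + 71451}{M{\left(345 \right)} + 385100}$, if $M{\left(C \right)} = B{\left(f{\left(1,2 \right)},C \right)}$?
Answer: $\frac{27526}{64183} \approx 0.42887$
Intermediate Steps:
$f{\left(u,U \right)} = 3 u + U u$
$M{\left(C \right)} = -2$
$\frac{93705 + 71451}{M{\left(345 \right)} + 385100} = \frac{93705 + 71451}{-2 + 385100} = \frac{165156}{385098} = 165156 \cdot \frac{1}{385098} = \frac{27526}{64183}$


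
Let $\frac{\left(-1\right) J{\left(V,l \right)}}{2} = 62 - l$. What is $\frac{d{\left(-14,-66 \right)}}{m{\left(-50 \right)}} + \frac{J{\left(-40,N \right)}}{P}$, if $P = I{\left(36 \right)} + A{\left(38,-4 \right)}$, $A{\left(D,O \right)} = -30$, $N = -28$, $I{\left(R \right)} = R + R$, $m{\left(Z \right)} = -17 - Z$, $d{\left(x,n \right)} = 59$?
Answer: $- \frac{577}{231} \approx -2.4978$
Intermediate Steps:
$I{\left(R \right)} = 2 R$
$J{\left(V,l \right)} = -124 + 2 l$ ($J{\left(V,l \right)} = - 2 \left(62 - l\right) = -124 + 2 l$)
$P = 42$ ($P = 2 \cdot 36 - 30 = 72 - 30 = 42$)
$\frac{d{\left(-14,-66 \right)}}{m{\left(-50 \right)}} + \frac{J{\left(-40,N \right)}}{P} = \frac{59}{-17 - -50} + \frac{-124 + 2 \left(-28\right)}{42} = \frac{59}{-17 + 50} + \left(-124 - 56\right) \frac{1}{42} = \frac{59}{33} - \frac{30}{7} = - \frac{577}{231}$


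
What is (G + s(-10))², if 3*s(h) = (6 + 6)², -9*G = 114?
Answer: 11236/9 ≈ 1248.4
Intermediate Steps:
G = -38/3 (G = -⅑*114 = -38/3 ≈ -12.667)
s(h) = 48 (s(h) = (6 + 6)²/3 = (⅓)*12² = (⅓)*144 = 48)
(G + s(-10))² = (-38/3 + 48)² = (106/3)² = 11236/9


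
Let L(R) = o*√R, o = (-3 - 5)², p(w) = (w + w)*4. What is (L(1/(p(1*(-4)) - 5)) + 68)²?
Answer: 166992/37 + 8704*I*√37/37 ≈ 4513.3 + 1430.9*I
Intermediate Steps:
p(w) = 8*w (p(w) = (2*w)*4 = 8*w)
o = 64 (o = (-8)² = 64)
L(R) = 64*√R
(L(1/(p(1*(-4)) - 5)) + 68)² = (64*√(1/(8*(1*(-4)) - 5)) + 68)² = (64*√(1/(8*(-4) - 5)) + 68)² = (64*√(1/(-32 - 5)) + 68)² = (64*√(1/(-37)) + 68)² = (64*√(-1/37) + 68)² = (64*(I*√37/37) + 68)² = (64*I*√37/37 + 68)² = (68 + 64*I*√37/37)²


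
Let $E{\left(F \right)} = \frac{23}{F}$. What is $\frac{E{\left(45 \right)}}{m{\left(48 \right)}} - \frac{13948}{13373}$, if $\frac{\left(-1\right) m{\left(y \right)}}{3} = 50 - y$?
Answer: $- \frac{4073539}{3610710} \approx -1.1282$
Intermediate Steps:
$m{\left(y \right)} = -150 + 3 y$ ($m{\left(y \right)} = - 3 \left(50 - y\right) = -150 + 3 y$)
$\frac{E{\left(45 \right)}}{m{\left(48 \right)}} - \frac{13948}{13373} = \frac{23 \cdot \frac{1}{45}}{-150 + 3 \cdot 48} - \frac{13948}{13373} = \frac{23 \cdot \frac{1}{45}}{-150 + 144} - \frac{13948}{13373} = \frac{23}{45 \left(-6\right)} - \frac{13948}{13373} = \frac{23}{45} \left(- \frac{1}{6}\right) - \frac{13948}{13373} = - \frac{23}{270} - \frac{13948}{13373} = - \frac{4073539}{3610710}$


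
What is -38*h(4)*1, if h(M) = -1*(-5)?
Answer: -190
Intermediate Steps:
h(M) = 5
-38*h(4)*1 = -38*5*1 = -190*1 = -190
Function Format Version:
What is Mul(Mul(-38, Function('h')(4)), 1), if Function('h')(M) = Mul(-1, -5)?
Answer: -190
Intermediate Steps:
Function('h')(M) = 5
Mul(Mul(-38, Function('h')(4)), 1) = Mul(Mul(-38, 5), 1) = Mul(-190, 1) = -190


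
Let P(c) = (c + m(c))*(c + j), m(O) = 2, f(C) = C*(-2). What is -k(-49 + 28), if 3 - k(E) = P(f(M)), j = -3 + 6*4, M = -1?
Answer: 89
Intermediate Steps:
f(C) = -2*C
j = 21 (j = -3 + 24 = 21)
P(c) = (2 + c)*(21 + c) (P(c) = (c + 2)*(c + 21) = (2 + c)*(21 + c))
k(E) = -89 (k(E) = 3 - (42 + (-2*(-1))² + 23*(-2*(-1))) = 3 - (42 + 2² + 23*2) = 3 - (42 + 4 + 46) = 3 - 1*92 = 3 - 92 = -89)
-k(-49 + 28) = -1*(-89) = 89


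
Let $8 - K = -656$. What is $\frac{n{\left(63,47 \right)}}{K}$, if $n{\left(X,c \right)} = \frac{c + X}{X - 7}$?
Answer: $\frac{55}{18592} \approx 0.0029583$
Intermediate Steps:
$K = 664$ ($K = 8 - -656 = 8 + 656 = 664$)
$n{\left(X,c \right)} = \frac{X + c}{-7 + X}$
$\frac{n{\left(63,47 \right)}}{K} = \frac{\frac{1}{-7 + 63} \left(63 + 47\right)}{664} = \frac{1}{56} \cdot 110 \cdot \frac{1}{664} = \frac{55}{28} \cdot \frac{1}{664} = \frac{55}{18592}$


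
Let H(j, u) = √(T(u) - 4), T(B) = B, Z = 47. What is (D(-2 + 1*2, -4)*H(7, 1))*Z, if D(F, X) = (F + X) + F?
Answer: -188*I*√3 ≈ -325.63*I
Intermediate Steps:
D(F, X) = X + 2*F
H(j, u) = √(-4 + u) (H(j, u) = √(u - 4) = √(-4 + u))
(D(-2 + 1*2, -4)*H(7, 1))*Z = ((-4 + 2*(-2 + 1*2))*√(-4 + 1))*47 = ((-4 + 2*(-2 + 2))*√(-3))*47 = ((-4 + 2*0)*(I*√3))*47 = ((-4 + 0)*(I*√3))*47 = -4*I*√3*47 = -188*I*√3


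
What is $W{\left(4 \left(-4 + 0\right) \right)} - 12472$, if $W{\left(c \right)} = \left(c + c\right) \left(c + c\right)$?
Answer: $-11448$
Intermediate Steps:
$W{\left(c \right)} = 4 c^{2}$ ($W{\left(c \right)} = 2 c 2 c = 4 c^{2}$)
$W{\left(4 \left(-4 + 0\right) \right)} - 12472 = 4 \left(4 \left(-4 + 0\right)\right)^{2} - 12472 = 4 \left(4 \left(-4\right)\right)^{2} - 12472 = 4 \left(-16\right)^{2} - 12472 = 4 \cdot 256 - 12472 = 1024 - 12472 = -11448$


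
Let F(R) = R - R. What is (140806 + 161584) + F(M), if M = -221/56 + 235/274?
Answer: 302390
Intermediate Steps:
M = -23697/7672 (M = -221*1/56 + 235*(1/274) = -221/56 + 235/274 = -23697/7672 ≈ -3.0888)
F(R) = 0
(140806 + 161584) + F(M) = (140806 + 161584) + 0 = 302390 + 0 = 302390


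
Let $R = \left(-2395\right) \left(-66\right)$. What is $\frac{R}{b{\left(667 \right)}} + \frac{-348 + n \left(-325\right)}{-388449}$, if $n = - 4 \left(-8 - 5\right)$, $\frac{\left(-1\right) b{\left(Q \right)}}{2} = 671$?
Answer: $- \frac{2789953937}{23695389} \approx -117.74$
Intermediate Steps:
$b{\left(Q \right)} = -1342$ ($b{\left(Q \right)} = \left(-2\right) 671 = -1342$)
$R = 158070$
$n = 52$ ($n = \left(-4\right) \left(-13\right) = 52$)
$\frac{R}{b{\left(667 \right)}} + \frac{-348 + n \left(-325\right)}{-388449} = \frac{158070}{-1342} + \frac{-348 + 52 \left(-325\right)}{-388449} = 158070 \left(- \frac{1}{1342}\right) + \left(-348 - 16900\right) \left(- \frac{1}{388449}\right) = - \frac{7185}{61} - - \frac{17248}{388449} = - \frac{7185}{61} + \frac{17248}{388449} = - \frac{2789953937}{23695389}$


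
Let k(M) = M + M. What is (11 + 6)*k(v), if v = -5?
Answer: -170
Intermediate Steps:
k(M) = 2*M
(11 + 6)*k(v) = (11 + 6)*(2*(-5)) = 17*(-10) = -170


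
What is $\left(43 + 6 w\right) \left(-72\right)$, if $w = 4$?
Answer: $-4824$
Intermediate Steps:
$\left(43 + 6 w\right) \left(-72\right) = \left(43 + 6 \cdot 4\right) \left(-72\right) = \left(43 + 24\right) \left(-72\right) = 67 \left(-72\right) = -4824$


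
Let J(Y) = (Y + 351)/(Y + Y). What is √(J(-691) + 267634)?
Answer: 4*√7986891714/691 ≈ 517.33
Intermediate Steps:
J(Y) = (351 + Y)/(2*Y) (J(Y) = (351 + Y)/((2*Y)) = (351 + Y)*(1/(2*Y)) = (351 + Y)/(2*Y))
√(J(-691) + 267634) = √((½)*(351 - 691)/(-691) + 267634) = √((½)*(-1/691)*(-340) + 267634) = √(170/691 + 267634) = √(184935264/691) = 4*√7986891714/691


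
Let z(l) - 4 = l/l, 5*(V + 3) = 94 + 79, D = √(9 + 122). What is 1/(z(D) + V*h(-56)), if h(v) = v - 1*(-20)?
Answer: -5/5663 ≈ -0.00088292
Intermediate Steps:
h(v) = 20 + v (h(v) = v + 20 = 20 + v)
D = √131 ≈ 11.446
V = 158/5 (V = -3 + (94 + 79)/5 = -3 + (⅕)*173 = -3 + 173/5 = 158/5 ≈ 31.600)
z(l) = 5 (z(l) = 4 + l/l = 4 + 1 = 5)
1/(z(D) + V*h(-56)) = 1/(5 + 158*(20 - 56)/5) = 1/(5 + (158/5)*(-36)) = 1/(5 - 5688/5) = 1/(-5663/5) = -5/5663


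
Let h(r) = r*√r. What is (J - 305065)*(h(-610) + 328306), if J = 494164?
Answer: 62082336294 - 115350390*I*√610 ≈ 6.2082e+10 - 2.8489e+9*I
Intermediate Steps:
h(r) = r^(3/2)
(J - 305065)*(h(-610) + 328306) = (494164 - 305065)*((-610)^(3/2) + 328306) = 189099*(-610*I*√610 + 328306) = 189099*(328306 - 610*I*√610) = 62082336294 - 115350390*I*√610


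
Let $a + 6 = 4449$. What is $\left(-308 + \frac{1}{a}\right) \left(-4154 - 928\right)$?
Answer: $\frac{2318142442}{1481} \approx 1.5653 \cdot 10^{6}$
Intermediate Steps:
$a = 4443$ ($a = -6 + 4449 = 4443$)
$\left(-308 + \frac{1}{a}\right) \left(-4154 - 928\right) = \left(-308 + \frac{1}{4443}\right) \left(-4154 - 928\right) = \left(-308 + \frac{1}{4443}\right) \left(-5082\right) = \left(- \frac{1368443}{4443}\right) \left(-5082\right) = \frac{2318142442}{1481}$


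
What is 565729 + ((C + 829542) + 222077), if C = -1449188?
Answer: 168160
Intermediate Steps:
565729 + ((C + 829542) + 222077) = 565729 + ((-1449188 + 829542) + 222077) = 565729 + (-619646 + 222077) = 565729 - 397569 = 168160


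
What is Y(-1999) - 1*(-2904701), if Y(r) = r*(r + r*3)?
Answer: 18888705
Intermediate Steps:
Y(r) = 4*r² (Y(r) = r*(r + 3*r) = r*(4*r) = 4*r²)
Y(-1999) - 1*(-2904701) = 4*(-1999)² - 1*(-2904701) = 4*3996001 + 2904701 = 15984004 + 2904701 = 18888705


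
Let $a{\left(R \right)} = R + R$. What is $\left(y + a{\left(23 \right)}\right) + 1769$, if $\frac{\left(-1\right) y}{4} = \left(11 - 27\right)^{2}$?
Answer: $791$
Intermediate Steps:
$a{\left(R \right)} = 2 R$
$y = -1024$ ($y = - 4 \left(11 - 27\right)^{2} = - 4 \left(-16\right)^{2} = \left(-4\right) 256 = -1024$)
$\left(y + a{\left(23 \right)}\right) + 1769 = \left(-1024 + 2 \cdot 23\right) + 1769 = \left(-1024 + 46\right) + 1769 = -978 + 1769 = 791$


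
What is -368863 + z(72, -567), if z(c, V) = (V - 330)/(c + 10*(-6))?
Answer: -1475751/4 ≈ -3.6894e+5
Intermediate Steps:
z(c, V) = (-330 + V)/(-60 + c) (z(c, V) = (-330 + V)/(c - 60) = (-330 + V)/(-60 + c))
-368863 + z(72, -567) = -368863 + (-330 - 567)/(-60 + 72) = -368863 - 897/12 = -368863 + (1/12)*(-897) = -368863 - 299/4 = -1475751/4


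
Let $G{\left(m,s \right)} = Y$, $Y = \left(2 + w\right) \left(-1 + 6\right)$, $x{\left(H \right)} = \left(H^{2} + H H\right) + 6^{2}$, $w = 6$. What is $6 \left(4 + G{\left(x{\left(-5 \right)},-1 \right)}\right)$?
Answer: $264$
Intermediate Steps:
$x{\left(H \right)} = 36 + 2 H^{2}$ ($x{\left(H \right)} = \left(H^{2} + H^{2}\right) + 36 = 2 H^{2} + 36 = 36 + 2 H^{2}$)
$Y = 40$ ($Y = \left(2 + 6\right) \left(-1 + 6\right) = 8 \cdot 5 = 40$)
$G{\left(m,s \right)} = 40$
$6 \left(4 + G{\left(x{\left(-5 \right)},-1 \right)}\right) = 6 \left(4 + 40\right) = 6 \cdot 44 = 264$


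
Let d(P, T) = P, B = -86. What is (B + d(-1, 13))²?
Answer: 7569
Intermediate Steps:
(B + d(-1, 13))² = (-86 - 1)² = (-87)² = 7569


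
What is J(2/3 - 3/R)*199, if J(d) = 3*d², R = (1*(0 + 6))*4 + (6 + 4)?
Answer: 692719/3468 ≈ 199.75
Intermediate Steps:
R = 34 (R = (1*6)*4 + 10 = 6*4 + 10 = 24 + 10 = 34)
J(2/3 - 3/R)*199 = (3*(2/3 - 3/34)²)*199 = (3*(2*(⅓) - 3*1/34)²)*199 = (3*(⅔ - 3/34)²)*199 = (3*(59/102)²)*199 = (3*(3481/10404))*199 = (3481/3468)*199 = 692719/3468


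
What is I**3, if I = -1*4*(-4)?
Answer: 4096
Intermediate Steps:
I = 16 (I = -4*(-4) = 16)
I**3 = 16**3 = 4096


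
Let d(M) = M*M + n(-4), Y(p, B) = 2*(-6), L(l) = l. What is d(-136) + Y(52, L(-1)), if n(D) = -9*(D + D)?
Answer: 18556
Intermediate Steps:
Y(p, B) = -12
n(D) = -18*D
d(M) = 72 + M² (d(M) = M*M - 18*(-4) = M² + 72 = 72 + M²)
d(-136) + Y(52, L(-1)) = (72 + (-136)²) - 12 = (72 + 18496) - 12 = 18568 - 12 = 18556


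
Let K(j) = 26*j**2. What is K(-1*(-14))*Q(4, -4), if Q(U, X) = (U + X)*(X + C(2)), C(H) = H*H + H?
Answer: 0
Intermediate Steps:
C(H) = H + H**2 (C(H) = H**2 + H = H + H**2)
Q(U, X) = (6 + X)*(U + X) (Q(U, X) = (U + X)*(X + 2*(1 + 2)) = (U + X)*(X + 2*3) = (U + X)*(X + 6) = (U + X)*(6 + X) = (6 + X)*(U + X))
K(-1*(-14))*Q(4, -4) = (26*(-1*(-14))**2)*((-4)**2 + 6*4 + 6*(-4) + 4*(-4)) = (26*14**2)*(16 + 24 - 24 - 16) = (26*196)*0 = 5096*0 = 0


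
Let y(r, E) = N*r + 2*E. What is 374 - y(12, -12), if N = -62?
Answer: 1142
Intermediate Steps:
y(r, E) = -62*r + 2*E
374 - y(12, -12) = 374 - (-62*12 + 2*(-12)) = 374 - (-744 - 24) = 374 - 1*(-768) = 374 + 768 = 1142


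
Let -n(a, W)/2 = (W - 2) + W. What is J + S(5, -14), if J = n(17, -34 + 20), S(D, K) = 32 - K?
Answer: 106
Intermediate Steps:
n(a, W) = 4 - 4*W (n(a, W) = -2*((W - 2) + W) = -2*((-2 + W) + W) = -2*(-2 + 2*W) = 4 - 4*W)
J = 60 (J = 4 - 4*(-34 + 20) = 4 - 4*(-14) = 4 + 56 = 60)
J + S(5, -14) = 60 + (32 - 1*(-14)) = 60 + (32 + 14) = 60 + 46 = 106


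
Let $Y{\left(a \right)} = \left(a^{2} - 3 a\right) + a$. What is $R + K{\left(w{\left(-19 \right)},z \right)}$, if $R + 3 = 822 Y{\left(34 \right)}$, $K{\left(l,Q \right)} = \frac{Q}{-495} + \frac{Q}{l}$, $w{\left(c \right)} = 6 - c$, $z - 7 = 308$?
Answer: $\frac{49188973}{55} \approx 8.9435 \cdot 10^{5}$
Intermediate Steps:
$z = 315$ ($z = 7 + 308 = 315$)
$Y{\left(a \right)} = a^{2} - 2 a$
$K{\left(l,Q \right)} = - \frac{Q}{495} + \frac{Q}{l}$ ($K{\left(l,Q \right)} = Q \left(- \frac{1}{495}\right) + \frac{Q}{l} = - \frac{Q}{495} + \frac{Q}{l}$)
$R = 894333$ ($R = -3 + 822 \cdot 34 \left(-2 + 34\right) = -3 + 822 \cdot 34 \cdot 32 = -3 + 822 \cdot 1088 = -3 + 894336 = 894333$)
$R + K{\left(w{\left(-19 \right)},z \right)} = 894333 + \left(\left(- \frac{1}{495}\right) 315 + \frac{315}{6 - -19}\right) = 894333 - \left(\frac{7}{11} - \frac{315}{6 + 19}\right) = 894333 - \left(\frac{7}{11} - \frac{315}{25}\right) = 894333 + \left(- \frac{7}{11} + 315 \cdot \frac{1}{25}\right) = 894333 + \left(- \frac{7}{11} + \frac{63}{5}\right) = 894333 + \frac{658}{55} = \frac{49188973}{55}$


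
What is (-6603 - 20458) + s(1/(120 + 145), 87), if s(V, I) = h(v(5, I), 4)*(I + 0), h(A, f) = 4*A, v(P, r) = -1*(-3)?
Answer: -26017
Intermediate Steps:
v(P, r) = 3
s(V, I) = 12*I (s(V, I) = (4*3)*(I + 0) = 12*I)
(-6603 - 20458) + s(1/(120 + 145), 87) = (-6603 - 20458) + 12*87 = -27061 + 1044 = -26017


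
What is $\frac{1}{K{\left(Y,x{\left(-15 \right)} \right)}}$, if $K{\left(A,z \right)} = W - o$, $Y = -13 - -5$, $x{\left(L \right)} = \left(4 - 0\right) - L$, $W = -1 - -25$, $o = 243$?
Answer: $- \frac{1}{219} \approx -0.0045662$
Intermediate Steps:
$W = 24$ ($W = -1 + 25 = 24$)
$x{\left(L \right)} = 4 - L$ ($x{\left(L \right)} = \left(4 + 0\right) - L = 4 - L$)
$Y = -8$ ($Y = -13 + 5 = -8$)
$K{\left(A,z \right)} = -219$ ($K{\left(A,z \right)} = 24 - 243 = -219$)
$\frac{1}{K{\left(Y,x{\left(-15 \right)} \right)}} = \frac{1}{-219} = - \frac{1}{219}$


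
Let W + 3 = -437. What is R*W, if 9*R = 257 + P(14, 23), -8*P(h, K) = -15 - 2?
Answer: -38005/3 ≈ -12668.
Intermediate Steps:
P(h, K) = 17/8 (P(h, K) = -(-15 - 2)/8 = -⅛*(-17) = 17/8)
W = -440 (W = -3 - 437 = -440)
R = 691/24 (R = (257 + 17/8)/9 = (⅑)*(2073/8) = 691/24 ≈ 28.792)
R*W = (691/24)*(-440) = -38005/3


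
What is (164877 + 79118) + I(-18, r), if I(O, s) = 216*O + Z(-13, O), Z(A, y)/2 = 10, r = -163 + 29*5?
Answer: 240127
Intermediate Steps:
r = -18 (r = -163 + 145 = -18)
Z(A, y) = 20 (Z(A, y) = 2*10 = 20)
I(O, s) = 20 + 216*O (I(O, s) = 216*O + 20 = 20 + 216*O)
(164877 + 79118) + I(-18, r) = (164877 + 79118) + (20 + 216*(-18)) = 243995 + (20 - 3888) = 243995 - 3868 = 240127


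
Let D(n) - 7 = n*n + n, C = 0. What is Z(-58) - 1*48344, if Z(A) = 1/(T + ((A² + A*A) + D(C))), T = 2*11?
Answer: -326660407/6757 ≈ -48344.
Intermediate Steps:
D(n) = 7 + n + n² (D(n) = 7 + (n*n + n) = 7 + (n² + n) = 7 + (n + n²) = 7 + n + n²)
T = 22
Z(A) = 1/(29 + 2*A²) (Z(A) = 1/(22 + ((A² + A*A) + (7 + 0 + 0²))) = 1/(22 + ((A² + A²) + (7 + 0 + 0))) = 1/(22 + (2*A² + 7)) = 1/(22 + (7 + 2*A²)) = 1/(29 + 2*A²))
Z(-58) - 1*48344 = 1/(29 + 2*(-58)²) - 1*48344 = 1/(29 + 2*3364) - 48344 = 1/(29 + 6728) - 48344 = 1/6757 - 48344 = -326660407/6757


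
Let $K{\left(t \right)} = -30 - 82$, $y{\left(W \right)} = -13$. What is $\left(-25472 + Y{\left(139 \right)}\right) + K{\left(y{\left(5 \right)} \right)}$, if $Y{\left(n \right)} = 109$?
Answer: $-25475$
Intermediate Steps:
$K{\left(t \right)} = -112$
$\left(-25472 + Y{\left(139 \right)}\right) + K{\left(y{\left(5 \right)} \right)} = \left(-25472 + 109\right) - 112 = -25363 - 112 = -25475$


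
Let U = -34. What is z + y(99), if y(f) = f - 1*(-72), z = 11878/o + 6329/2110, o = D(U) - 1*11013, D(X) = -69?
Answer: 2021785909/11691510 ≈ 172.93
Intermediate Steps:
o = -11082 (o = -69 - 1*11013 = -69 - 11013 = -11082)
z = 22537699/11691510 (z = 11878/(-11082) + 6329/2110 = 11878*(-1/11082) + 6329*(1/2110) = -5939/5541 + 6329/2110 = 22537699/11691510 ≈ 1.9277)
y(f) = 72 + f (y(f) = f + 72 = 72 + f)
z + y(99) = 22537699/11691510 + (72 + 99) = 22537699/11691510 + 171 = 2021785909/11691510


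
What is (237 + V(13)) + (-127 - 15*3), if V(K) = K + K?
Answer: 91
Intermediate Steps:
V(K) = 2*K
(237 + V(13)) + (-127 - 15*3) = (237 + 2*13) + (-127 - 15*3) = (237 + 26) + (-127 - 45) = 263 - 172 = 91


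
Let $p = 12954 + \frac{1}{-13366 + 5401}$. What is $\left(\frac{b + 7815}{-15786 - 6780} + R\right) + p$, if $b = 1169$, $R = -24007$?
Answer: $- \frac{331119632366}{29956365} \approx -11053.0$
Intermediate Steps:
$p = \frac{103178609}{7965}$ ($p = 12954 + \frac{1}{-7965} = 12954 - \frac{1}{7965} = \frac{103178609}{7965} \approx 12954.0$)
$\left(\frac{b + 7815}{-15786 - 6780} + R\right) + p = \left(\frac{1169 + 7815}{-15786 - 6780} - 24007\right) + \frac{103178609}{7965} = \left(\frac{8984}{-22566} - 24007\right) + \frac{103178609}{7965} = \left(8984 \left(- \frac{1}{22566}\right) - 24007\right) + \frac{103178609}{7965} = \left(- \frac{4492}{11283} - 24007\right) + \frac{103178609}{7965} = - \frac{270875473}{11283} + \frac{103178609}{7965} = - \frac{331119632366}{29956365}$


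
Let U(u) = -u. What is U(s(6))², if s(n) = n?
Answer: 36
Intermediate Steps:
U(s(6))² = (-1*6)² = (-6)² = 36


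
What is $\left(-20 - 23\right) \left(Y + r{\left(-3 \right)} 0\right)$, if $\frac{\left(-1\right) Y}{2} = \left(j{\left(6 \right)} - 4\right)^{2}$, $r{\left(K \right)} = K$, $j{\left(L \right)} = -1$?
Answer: $2150$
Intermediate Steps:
$Y = -50$ ($Y = - 2 \left(-1 - 4\right)^{2} = - 2 \left(-5\right)^{2} = \left(-2\right) 25 = -50$)
$\left(-20 - 23\right) \left(Y + r{\left(-3 \right)} 0\right) = \left(-20 - 23\right) \left(-50 - 0\right) = - 43 \left(-50 + 0\right) = \left(-43\right) \left(-50\right) = 2150$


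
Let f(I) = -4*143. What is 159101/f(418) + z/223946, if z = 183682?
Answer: -17762483221/64048556 ≈ -277.33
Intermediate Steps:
f(I) = -572
159101/f(418) + z/223946 = 159101/(-572) + 183682/223946 = 159101*(-1/572) + 183682*(1/223946) = -159101/572 + 91841/111973 = -17762483221/64048556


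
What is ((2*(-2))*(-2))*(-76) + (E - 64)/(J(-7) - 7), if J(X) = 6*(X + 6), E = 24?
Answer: -7864/13 ≈ -604.92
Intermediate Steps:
J(X) = 36 + 6*X (J(X) = 6*(6 + X) = 36 + 6*X)
((2*(-2))*(-2))*(-76) + (E - 64)/(J(-7) - 7) = ((2*(-2))*(-2))*(-76) + (24 - 64)/((36 + 6*(-7)) - 7) = -4*(-2)*(-76) - 40/((36 - 42) - 7) = 8*(-76) - 40/(-6 - 7) = -608 - 40/(-13) = -608 - 40*(-1/13) = -608 + 40/13 = -7864/13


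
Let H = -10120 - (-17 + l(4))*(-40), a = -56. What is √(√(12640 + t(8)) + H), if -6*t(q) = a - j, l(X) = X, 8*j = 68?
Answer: √(-42560 + 2*√50603)/2 ≈ 102.6*I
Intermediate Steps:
j = 17/2 (j = (⅛)*68 = 17/2 ≈ 8.5000)
t(q) = 43/4 (t(q) = -(-56 - 1*17/2)/6 = -(-56 - 17/2)/6 = -⅙*(-129/2) = 43/4)
H = -10640 (H = -10120 - (-17 + 4)*(-40) = -10120 - (-13)*(-40) = -10120 - 1*520 = -10120 - 520 = -10640)
√(√(12640 + t(8)) + H) = √(√(12640 + 43/4) - 10640) = √(√(50603/4) - 10640) = √(√50603/2 - 10640) = √(-10640 + √50603/2)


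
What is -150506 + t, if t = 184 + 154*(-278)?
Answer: -193134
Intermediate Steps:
t = -42628 (t = 184 - 42812 = -42628)
-150506 + t = -150506 - 42628 = -193134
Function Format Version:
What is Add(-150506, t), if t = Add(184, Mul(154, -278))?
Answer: -193134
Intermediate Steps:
t = -42628 (t = Add(184, -42812) = -42628)
Add(-150506, t) = Add(-150506, -42628) = -193134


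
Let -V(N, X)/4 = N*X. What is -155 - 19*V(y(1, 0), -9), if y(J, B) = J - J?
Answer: -155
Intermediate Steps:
y(J, B) = 0
V(N, X) = -4*N*X
-155 - 19*V(y(1, 0), -9) = -155 - (-76)*0*(-9) = -155 - 19*0 = -155 + 0 = -155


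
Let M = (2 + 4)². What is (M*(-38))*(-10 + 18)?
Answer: -10944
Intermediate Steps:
M = 36 (M = 6² = 36)
(M*(-38))*(-10 + 18) = (36*(-38))*(-10 + 18) = -1368*8 = -10944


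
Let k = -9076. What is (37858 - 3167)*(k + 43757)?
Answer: 1203118571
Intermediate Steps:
(37858 - 3167)*(k + 43757) = (37858 - 3167)*(-9076 + 43757) = 34691*34681 = 1203118571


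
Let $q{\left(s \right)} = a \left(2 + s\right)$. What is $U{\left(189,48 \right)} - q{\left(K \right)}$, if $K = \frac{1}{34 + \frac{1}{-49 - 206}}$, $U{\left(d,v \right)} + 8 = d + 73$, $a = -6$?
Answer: $\frac{2307484}{8669} \approx 266.18$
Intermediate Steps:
$U{\left(d,v \right)} = 65 + d$ ($U{\left(d,v \right)} = -8 + \left(d + 73\right) = -8 + \left(73 + d\right) = 65 + d$)
$K = \frac{255}{8669}$ ($K = \frac{1}{34 + \frac{1}{-255}} = \frac{1}{34 - \frac{1}{255}} = \frac{1}{\frac{8669}{255}} = \frac{255}{8669} \approx 0.029415$)
$q{\left(s \right)} = -12 - 6 s$ ($q{\left(s \right)} = - 6 \left(2 + s\right) = -12 - 6 s$)
$U{\left(189,48 \right)} - q{\left(K \right)} = \left(65 + 189\right) - \left(-12 - \frac{1530}{8669}\right) = 254 - \left(-12 - \frac{1530}{8669}\right) = 254 - - \frac{105558}{8669} = 254 + \frac{105558}{8669} = \frac{2307484}{8669}$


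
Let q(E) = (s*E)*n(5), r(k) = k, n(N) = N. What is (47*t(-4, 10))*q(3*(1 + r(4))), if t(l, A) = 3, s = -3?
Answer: -31725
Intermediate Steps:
q(E) = -15*E (q(E) = -3*E*5 = -15*E)
(47*t(-4, 10))*q(3*(1 + r(4))) = (47*3)*(-45*(1 + 4)) = 141*(-45*5) = 141*(-15*15) = 141*(-225) = -31725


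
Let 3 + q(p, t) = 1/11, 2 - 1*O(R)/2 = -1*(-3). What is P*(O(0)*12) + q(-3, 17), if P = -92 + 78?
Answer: 3664/11 ≈ 333.09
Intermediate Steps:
O(R) = -2 (O(R) = 4 - (-2)*(-3) = 4 - 2*3 = 4 - 6 = -2)
q(p, t) = -32/11 (q(p, t) = -3 + 1/11 = -32/11)
P = -14
P*(O(0)*12) + q(-3, 17) = -(-28)*12 - 32/11 = -14*(-24) - 32/11 = 336 - 32/11 = 3664/11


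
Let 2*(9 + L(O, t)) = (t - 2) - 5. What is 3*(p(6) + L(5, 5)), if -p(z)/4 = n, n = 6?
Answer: -102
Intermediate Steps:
L(O, t) = -25/2 + t/2 (L(O, t) = -9 + ((t - 2) - 5)/2 = -9 + ((-2 + t) - 5)/2 = -9 + (-7 + t)/2 = -9 + (-7/2 + t/2) = -25/2 + t/2)
p(z) = -24 (p(z) = -4*6 = -24)
3*(p(6) + L(5, 5)) = 3*(-24 + (-25/2 + (1/2)*5)) = 3*(-24 + (-25/2 + 5/2)) = 3*(-24 - 10) = 3*(-34) = -102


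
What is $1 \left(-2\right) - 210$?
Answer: $-212$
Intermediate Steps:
$1 \left(-2\right) - 210 = -2 - 210 = -212$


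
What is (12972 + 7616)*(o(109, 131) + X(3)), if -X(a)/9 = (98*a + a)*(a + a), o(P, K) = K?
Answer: -327493316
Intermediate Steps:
X(a) = -1782*a**2 (X(a) = -9*(98*a + a)*(a + a) = -9*99*a*2*a = -1782*a**2)
(12972 + 7616)*(o(109, 131) + X(3)) = (12972 + 7616)*(131 - 1782*3**2) = 20588*(131 - 1782*9) = 20588*(131 - 16038) = 20588*(-15907) = -327493316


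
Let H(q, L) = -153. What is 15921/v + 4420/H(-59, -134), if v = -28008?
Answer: -825041/28008 ≈ -29.457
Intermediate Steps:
15921/v + 4420/H(-59, -134) = 15921/(-28008) + 4420/(-153) = 15921*(-1/28008) + 4420*(-1/153) = -1769/3112 - 260/9 = -825041/28008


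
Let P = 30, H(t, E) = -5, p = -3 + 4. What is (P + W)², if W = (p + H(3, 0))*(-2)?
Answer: 1444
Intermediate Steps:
p = 1
W = 8 (W = (1 - 5)*(-2) = -4*(-2) = 8)
(P + W)² = (30 + 8)² = 38² = 1444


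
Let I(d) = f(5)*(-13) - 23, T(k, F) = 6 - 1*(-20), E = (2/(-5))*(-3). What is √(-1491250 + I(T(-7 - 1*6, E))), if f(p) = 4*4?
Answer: I*√1491481 ≈ 1221.3*I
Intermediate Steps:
f(p) = 16
E = 6/5 (E = -⅕*2*(-3) = -⅖*(-3) = 6/5 ≈ 1.2000)
T(k, F) = 26 (T(k, F) = 6 + 20 = 26)
I(d) = -231 (I(d) = 16*(-13) - 23 = -208 - 23 = -231)
√(-1491250 + I(T(-7 - 1*6, E))) = √(-1491250 - 231) = √(-1491481) = I*√1491481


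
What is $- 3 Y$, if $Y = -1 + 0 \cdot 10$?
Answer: $3$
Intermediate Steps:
$Y = -1$ ($Y = -1 + 0 = -1$)
$- 3 Y = \left(-3\right) \left(-1\right) = 3$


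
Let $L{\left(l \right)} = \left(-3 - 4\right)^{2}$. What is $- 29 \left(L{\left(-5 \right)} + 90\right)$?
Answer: $-4031$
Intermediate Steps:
$L{\left(l \right)} = 49$ ($L{\left(l \right)} = \left(-7\right)^{2} = 49$)
$- 29 \left(L{\left(-5 \right)} + 90\right) = - 29 \left(49 + 90\right) = \left(-29\right) 139 = -4031$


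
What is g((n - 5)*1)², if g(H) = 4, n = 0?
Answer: 16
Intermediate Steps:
g((n - 5)*1)² = 4² = 16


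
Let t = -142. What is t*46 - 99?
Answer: -6631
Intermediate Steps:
t*46 - 99 = -142*46 - 99 = -6532 - 99 = -6631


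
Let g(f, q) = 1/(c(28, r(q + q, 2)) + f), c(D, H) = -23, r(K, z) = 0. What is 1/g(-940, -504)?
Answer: -963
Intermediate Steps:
g(f, q) = 1/(-23 + f)
1/g(-940, -504) = 1/(1/(-23 - 940)) = 1/(1/(-963)) = 1/(-1/963) = -963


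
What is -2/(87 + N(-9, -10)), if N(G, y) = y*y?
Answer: -2/187 ≈ -0.010695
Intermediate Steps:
N(G, y) = y²
-2/(87 + N(-9, -10)) = -2/(87 + (-10)²) = -2/(87 + 100) = -2/187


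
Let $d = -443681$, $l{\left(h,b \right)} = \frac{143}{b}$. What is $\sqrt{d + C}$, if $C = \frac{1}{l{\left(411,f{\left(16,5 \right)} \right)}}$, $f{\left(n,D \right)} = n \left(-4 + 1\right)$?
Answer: $\frac{i \sqrt{9072839633}}{143} \approx 666.09 i$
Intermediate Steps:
$f{\left(n,D \right)} = - 3 n$ ($f{\left(n,D \right)} = n \left(-3\right) = - 3 n$)
$C = - \frac{48}{143}$ ($C = \frac{1}{143 \frac{1}{\left(-3\right) 16}} = \frac{1}{143 \frac{1}{-48}} = \frac{1}{143 \left(- \frac{1}{48}\right)} = \frac{1}{- \frac{143}{48}} = - \frac{48}{143} \approx -0.33566$)
$\sqrt{d + C} = \sqrt{-443681 - \frac{48}{143}} = \sqrt{- \frac{63446431}{143}} = \frac{i \sqrt{9072839633}}{143}$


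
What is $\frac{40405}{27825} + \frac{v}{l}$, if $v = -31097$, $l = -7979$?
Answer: $\frac{237533104}{44403135} \approx 5.3495$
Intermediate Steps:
$\frac{40405}{27825} + \frac{v}{l} = \frac{40405}{27825} - \frac{31097}{-7979} = 40405 \cdot \frac{1}{27825} - - \frac{31097}{7979} = \frac{8081}{5565} + \frac{31097}{7979} = \frac{237533104}{44403135}$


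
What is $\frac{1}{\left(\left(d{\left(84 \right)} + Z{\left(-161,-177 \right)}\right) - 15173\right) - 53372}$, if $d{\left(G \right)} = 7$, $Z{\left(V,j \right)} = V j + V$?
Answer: $- \frac{1}{40202} \approx -2.4874 \cdot 10^{-5}$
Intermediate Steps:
$Z{\left(V,j \right)} = V + V j$
$\frac{1}{\left(\left(d{\left(84 \right)} + Z{\left(-161,-177 \right)}\right) - 15173\right) - 53372} = \frac{1}{\left(\left(7 - 161 \left(1 - 177\right)\right) - 15173\right) - 53372} = \frac{1}{\left(\left(7 - -28336\right) - 15173\right) - 53372} = \frac{1}{\left(\left(7 + 28336\right) - 15173\right) - 53372} = \frac{1}{\left(28343 - 15173\right) - 53372} = \frac{1}{13170 - 53372} = \frac{1}{-40202} = - \frac{1}{40202}$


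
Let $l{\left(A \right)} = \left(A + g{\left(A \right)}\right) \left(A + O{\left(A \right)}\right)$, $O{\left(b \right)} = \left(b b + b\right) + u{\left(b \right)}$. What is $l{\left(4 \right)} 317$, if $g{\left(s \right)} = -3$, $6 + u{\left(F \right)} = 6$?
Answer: $7608$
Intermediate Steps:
$u{\left(F \right)} = 0$ ($u{\left(F \right)} = -6 + 6 = 0$)
$O{\left(b \right)} = b + b^{2}$ ($O{\left(b \right)} = \left(b b + b\right) + 0 = \left(b^{2} + b\right) + 0 = \left(b + b^{2}\right) + 0 = b + b^{2}$)
$l{\left(A \right)} = \left(-3 + A\right) \left(A + A \left(1 + A\right)\right)$ ($l{\left(A \right)} = \left(A - 3\right) \left(A + A \left(1 + A\right)\right) = \left(-3 + A\right) \left(A + A \left(1 + A\right)\right)$)
$l{\left(4 \right)} 317 = 4 \left(-6 + 4^{2} - 4\right) 317 = 4 \left(-6 + 16 - 4\right) 317 = 4 \cdot 6 \cdot 317 = 24 \cdot 317 = 7608$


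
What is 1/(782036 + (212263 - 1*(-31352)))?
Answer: 1/1025651 ≈ 9.7499e-7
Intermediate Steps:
1/(782036 + (212263 - 1*(-31352))) = 1/(782036 + (212263 + 31352)) = 1/(782036 + 243615) = 1/1025651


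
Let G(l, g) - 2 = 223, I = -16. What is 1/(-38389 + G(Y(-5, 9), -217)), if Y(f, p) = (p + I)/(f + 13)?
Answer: -1/38164 ≈ -2.6203e-5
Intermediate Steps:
Y(f, p) = (-16 + p)/(13 + f) (Y(f, p) = (p - 16)/(f + 13) = (-16 + p)/(13 + f))
G(l, g) = 225 (G(l, g) = 2 + 223 = 225)
1/(-38389 + G(Y(-5, 9), -217)) = 1/(-38389 + 225) = 1/(-38164) = -1/38164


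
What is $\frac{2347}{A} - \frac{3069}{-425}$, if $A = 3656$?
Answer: $\frac{12217739}{1553800} \approx 7.8631$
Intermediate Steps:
$\frac{2347}{A} - \frac{3069}{-425} = \frac{2347}{3656} - \frac{3069}{-425} = 2347 \cdot \frac{1}{3656} - - \frac{3069}{425} = \frac{2347}{3656} + \frac{3069}{425} = \frac{12217739}{1553800}$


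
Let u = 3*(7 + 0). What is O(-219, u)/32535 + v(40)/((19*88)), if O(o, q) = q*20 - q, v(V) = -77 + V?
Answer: -178889/18132840 ≈ -0.0098655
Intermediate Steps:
u = 21 (u = 3*7 = 21)
O(o, q) = 19*q (O(o, q) = 20*q - q = 19*q)
O(-219, u)/32535 + v(40)/((19*88)) = (19*21)/32535 + (-77 + 40)/((19*88)) = 399*(1/32535) - 37/1672 = 133/10845 - 37*1/1672 = 133/10845 - 37/1672 = -178889/18132840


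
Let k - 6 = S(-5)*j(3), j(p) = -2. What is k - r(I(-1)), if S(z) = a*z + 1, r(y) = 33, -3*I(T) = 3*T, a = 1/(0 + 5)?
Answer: -27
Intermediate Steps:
a = 1/5 ≈ 0.20000
I(T) = -T
S(z) = 1 + z/5 (S(z) = z/5 + 1 = 1 + z/5)
k = 6 (k = 6 + (1 + (1/5)*(-5))*(-2) = 6 + (1 - 1)*(-2) = 6 + 0*(-2) = 6 + 0 = 6)
k - r(I(-1)) = 6 - 1*33 = 6 - 33 = -27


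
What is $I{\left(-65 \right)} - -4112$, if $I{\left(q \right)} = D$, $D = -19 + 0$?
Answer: $4093$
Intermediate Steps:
$D = -19$
$I{\left(q \right)} = -19$
$I{\left(-65 \right)} - -4112 = -19 - -4112 = -19 + 4112 = 4093$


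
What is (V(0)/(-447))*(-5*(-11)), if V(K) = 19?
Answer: -1045/447 ≈ -2.3378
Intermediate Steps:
(V(0)/(-447))*(-5*(-11)) = (19/(-447))*(-5*(-11)) = (19*(-1/447))*55 = -19/447*55 = -1045/447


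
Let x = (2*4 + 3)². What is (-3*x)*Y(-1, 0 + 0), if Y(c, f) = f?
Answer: 0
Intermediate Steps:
x = 121 (x = (8 + 3)² = 11² = 121)
(-3*x)*Y(-1, 0 + 0) = (-3*121)*(0 + 0) = -363*0 = 0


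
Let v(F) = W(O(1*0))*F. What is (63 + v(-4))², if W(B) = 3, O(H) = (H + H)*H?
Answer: 2601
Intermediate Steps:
O(H) = 2*H² (O(H) = (2*H)*H = 2*H²)
v(F) = 3*F
(63 + v(-4))² = (63 + 3*(-4))² = (63 - 12)² = 51² = 2601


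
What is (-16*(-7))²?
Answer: 12544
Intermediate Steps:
(-16*(-7))² = 112² = 12544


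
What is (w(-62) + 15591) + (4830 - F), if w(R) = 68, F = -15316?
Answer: 35805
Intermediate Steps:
(w(-62) + 15591) + (4830 - F) = (68 + 15591) + (4830 - 1*(-15316)) = 15659 + (4830 + 15316) = 15659 + 20146 = 35805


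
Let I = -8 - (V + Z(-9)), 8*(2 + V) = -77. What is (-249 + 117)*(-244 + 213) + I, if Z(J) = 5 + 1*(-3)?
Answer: 32749/8 ≈ 4093.6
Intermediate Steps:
V = -93/8 (V = -2 + (1/8)*(-77) = -2 - 77/8 = -93/8 ≈ -11.625)
Z(J) = 2 (Z(J) = 5 - 3 = 2)
I = 13/8 (I = -8 - (-93/8 + 2) = -8 - 1*(-77/8) = -8 + 77/8 = 13/8 ≈ 1.6250)
(-249 + 117)*(-244 + 213) + I = (-249 + 117)*(-244 + 213) + 13/8 = -132*(-31) + 13/8 = 4092 + 13/8 = 32749/8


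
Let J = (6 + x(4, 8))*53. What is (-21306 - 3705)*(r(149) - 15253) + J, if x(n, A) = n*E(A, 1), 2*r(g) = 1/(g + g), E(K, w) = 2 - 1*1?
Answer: 227369989537/596 ≈ 3.8149e+8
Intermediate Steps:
E(K, w) = 1 (E(K, w) = 2 - 1 = 1)
r(g) = 1/(4*g) (r(g) = 1/(2*(g + g)) = 1/(2*((2*g))) = (1/(2*g))/2 = 1/(4*g))
x(n, A) = n (x(n, A) = n*1 = n)
J = 530 (J = (6 + 4)*53 = 10*53 = 530)
(-21306 - 3705)*(r(149) - 15253) + J = (-21306 - 3705)*((1/4)/149 - 15253) + 530 = -25011*((1/4)*(1/149) - 15253) + 530 = -25011*(1/596 - 15253) + 530 = -25011*(-9090787/596) + 530 = 227369673657/596 + 530 = 227369989537/596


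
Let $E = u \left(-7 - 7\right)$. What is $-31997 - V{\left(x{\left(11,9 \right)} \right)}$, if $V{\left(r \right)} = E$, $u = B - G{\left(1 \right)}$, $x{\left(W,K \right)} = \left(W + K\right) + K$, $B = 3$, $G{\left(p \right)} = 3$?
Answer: $-31997$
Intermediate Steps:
$x{\left(W,K \right)} = W + 2 K$ ($x{\left(W,K \right)} = \left(K + W\right) + K = W + 2 K$)
$u = 0$ ($u = 3 - 3 = 0$)
$E = 0$ ($E = 0 \left(-7 - 7\right) = 0 \left(-14\right) = 0$)
$V{\left(r \right)} = 0$
$-31997 - V{\left(x{\left(11,9 \right)} \right)} = -31997 - 0 = -31997 + 0 = -31997$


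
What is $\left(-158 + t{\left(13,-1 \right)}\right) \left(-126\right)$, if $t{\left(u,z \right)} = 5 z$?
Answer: $20538$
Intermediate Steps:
$\left(-158 + t{\left(13,-1 \right)}\right) \left(-126\right) = \left(-158 + 5 \left(-1\right)\right) \left(-126\right) = \left(-158 - 5\right) \left(-126\right) = \left(-163\right) \left(-126\right) = 20538$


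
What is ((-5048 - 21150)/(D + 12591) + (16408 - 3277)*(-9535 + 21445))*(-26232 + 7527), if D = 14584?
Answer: -15898890604195032/5435 ≈ -2.9253e+12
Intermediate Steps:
((-5048 - 21150)/(D + 12591) + (16408 - 3277)*(-9535 + 21445))*(-26232 + 7527) = ((-5048 - 21150)/(14584 + 12591) + (16408 - 3277)*(-9535 + 21445))*(-26232 + 7527) = (-26198/27175 + 13131*11910)*(-18705) = (-26198*1/27175 + 156390210)*(-18705) = (-26198/27175 + 156390210)*(-18705) = (4249903930552/27175)*(-18705) = -15898890604195032/5435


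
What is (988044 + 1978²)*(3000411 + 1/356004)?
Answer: 1308634936013054140/89001 ≈ 1.4704e+13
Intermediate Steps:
(988044 + 1978²)*(3000411 + 1/356004) = (988044 + 3912484)*(3000411 + 1/356004) = 4900528*(1068158317645/356004) = 1308634936013054140/89001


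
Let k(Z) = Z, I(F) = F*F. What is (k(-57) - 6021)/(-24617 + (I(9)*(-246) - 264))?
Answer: 6078/44807 ≈ 0.13565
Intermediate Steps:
I(F) = F²
(k(-57) - 6021)/(-24617 + (I(9)*(-246) - 264)) = (-57 - 6021)/(-24617 + (9²*(-246) - 264)) = -6078/(-24617 + (81*(-246) - 264)) = -6078/(-24617 + (-19926 - 264)) = -6078/(-24617 - 20190) = -6078/(-44807) = -6078*(-1/44807) = 6078/44807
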